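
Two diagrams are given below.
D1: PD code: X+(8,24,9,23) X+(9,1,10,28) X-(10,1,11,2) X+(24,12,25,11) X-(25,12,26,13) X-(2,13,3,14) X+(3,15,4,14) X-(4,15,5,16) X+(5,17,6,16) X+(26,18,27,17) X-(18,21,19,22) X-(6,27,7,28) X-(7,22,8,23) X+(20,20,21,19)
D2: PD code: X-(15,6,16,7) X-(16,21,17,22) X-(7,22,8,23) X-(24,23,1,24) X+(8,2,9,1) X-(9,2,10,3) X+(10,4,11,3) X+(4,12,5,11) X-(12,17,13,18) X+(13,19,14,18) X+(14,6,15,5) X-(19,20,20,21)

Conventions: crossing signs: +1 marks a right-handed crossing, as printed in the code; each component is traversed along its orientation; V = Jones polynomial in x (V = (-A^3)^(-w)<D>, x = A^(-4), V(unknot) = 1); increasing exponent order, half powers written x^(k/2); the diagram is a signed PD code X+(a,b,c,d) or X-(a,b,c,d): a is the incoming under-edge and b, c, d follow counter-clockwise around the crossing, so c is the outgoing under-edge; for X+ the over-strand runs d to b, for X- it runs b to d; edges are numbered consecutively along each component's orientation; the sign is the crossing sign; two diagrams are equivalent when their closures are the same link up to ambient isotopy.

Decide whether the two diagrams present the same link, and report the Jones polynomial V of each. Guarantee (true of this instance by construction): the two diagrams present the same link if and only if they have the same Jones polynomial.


same link: yes
V(D1) = 1  [14 crossings, <D> = 1, w = 0]
V(D2) = 1  (w -2, c 12, <D> = A^-6)
note: all 2 diagrams share one V(x), hence one class


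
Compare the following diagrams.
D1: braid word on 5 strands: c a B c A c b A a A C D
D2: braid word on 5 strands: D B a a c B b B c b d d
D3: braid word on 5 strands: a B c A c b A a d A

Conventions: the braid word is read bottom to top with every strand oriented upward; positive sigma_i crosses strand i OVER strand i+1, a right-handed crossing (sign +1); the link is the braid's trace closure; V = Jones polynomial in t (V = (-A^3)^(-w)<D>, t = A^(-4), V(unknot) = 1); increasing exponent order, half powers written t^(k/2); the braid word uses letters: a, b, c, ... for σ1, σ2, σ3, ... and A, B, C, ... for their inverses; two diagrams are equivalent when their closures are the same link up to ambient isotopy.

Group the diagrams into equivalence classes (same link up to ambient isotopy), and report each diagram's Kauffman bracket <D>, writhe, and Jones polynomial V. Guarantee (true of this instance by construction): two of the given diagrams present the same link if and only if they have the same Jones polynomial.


equivalence classes: {D1, D3} | {D2}
D1 (bracket A^-12 + A^-8 + A^-4 + 1; 12 crossings at w = 0): V = 1 + t + t^2 + t^3
V(D2) = t + 2t^3 + t^5  [12 crossings, <D> = A^-8 + 2 + A^8, w = +4]
D3 (bracket A^-6 + A^-2 + A^2 + A^6; 10 crossings at w = +2): V = 1 + t + t^2 + t^3
key observation: 2 values of V(t) split the 3 diagrams


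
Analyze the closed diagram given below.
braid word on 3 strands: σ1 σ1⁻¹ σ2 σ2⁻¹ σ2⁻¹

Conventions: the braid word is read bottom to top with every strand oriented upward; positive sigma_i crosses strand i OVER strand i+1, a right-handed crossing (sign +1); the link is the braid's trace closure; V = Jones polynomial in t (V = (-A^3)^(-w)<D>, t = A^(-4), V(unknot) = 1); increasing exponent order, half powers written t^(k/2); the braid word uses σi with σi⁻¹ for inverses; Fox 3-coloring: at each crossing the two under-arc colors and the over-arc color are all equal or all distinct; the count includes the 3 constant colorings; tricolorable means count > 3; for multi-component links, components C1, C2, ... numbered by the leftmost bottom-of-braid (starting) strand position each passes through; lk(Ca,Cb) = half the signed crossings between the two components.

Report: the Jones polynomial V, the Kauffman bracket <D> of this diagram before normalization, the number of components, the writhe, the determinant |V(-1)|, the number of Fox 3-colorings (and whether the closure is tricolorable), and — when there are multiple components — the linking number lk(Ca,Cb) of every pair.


Jones polynomial: V(t) = -t^(-1/2) - t^(1/2)
<D> = A^-5 + A^-1; writhe -1
components 2, writhe -1 (5 crossings)
linking number lk(C1,C2) = 0
3-colorings: 9 of 3^6, det 0 — tricolorable
note: |V(-1)| = 0: so tricolorable, since 3 divides 0


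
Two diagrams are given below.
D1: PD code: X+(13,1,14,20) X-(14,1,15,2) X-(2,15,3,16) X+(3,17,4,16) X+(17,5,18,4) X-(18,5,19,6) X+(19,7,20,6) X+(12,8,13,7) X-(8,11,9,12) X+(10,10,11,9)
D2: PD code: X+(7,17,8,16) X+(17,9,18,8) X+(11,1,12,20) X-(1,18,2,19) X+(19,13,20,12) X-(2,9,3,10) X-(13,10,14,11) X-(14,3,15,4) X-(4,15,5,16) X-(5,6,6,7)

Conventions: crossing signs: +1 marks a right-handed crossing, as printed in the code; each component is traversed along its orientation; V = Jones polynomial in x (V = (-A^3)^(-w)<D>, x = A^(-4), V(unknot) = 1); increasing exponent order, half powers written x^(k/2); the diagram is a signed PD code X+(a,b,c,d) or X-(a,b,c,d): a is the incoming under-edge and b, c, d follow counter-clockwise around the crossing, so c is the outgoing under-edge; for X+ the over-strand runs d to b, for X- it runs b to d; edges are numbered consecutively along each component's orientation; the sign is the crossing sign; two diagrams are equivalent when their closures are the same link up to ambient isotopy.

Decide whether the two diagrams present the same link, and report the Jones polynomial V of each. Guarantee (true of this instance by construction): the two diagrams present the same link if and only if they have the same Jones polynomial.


equivalent: no
D1 (bracket A^6; 10 crossings at w = +2): V = 1
V(D2) = x^-2 - x^-1 + 1 - x + x^2  [10 crossings, <D> = A^-14 - A^-10 + A^-6 - A^-2 + A^2, w = -2]
observation: 2 values of V(x) split the 2 diagrams


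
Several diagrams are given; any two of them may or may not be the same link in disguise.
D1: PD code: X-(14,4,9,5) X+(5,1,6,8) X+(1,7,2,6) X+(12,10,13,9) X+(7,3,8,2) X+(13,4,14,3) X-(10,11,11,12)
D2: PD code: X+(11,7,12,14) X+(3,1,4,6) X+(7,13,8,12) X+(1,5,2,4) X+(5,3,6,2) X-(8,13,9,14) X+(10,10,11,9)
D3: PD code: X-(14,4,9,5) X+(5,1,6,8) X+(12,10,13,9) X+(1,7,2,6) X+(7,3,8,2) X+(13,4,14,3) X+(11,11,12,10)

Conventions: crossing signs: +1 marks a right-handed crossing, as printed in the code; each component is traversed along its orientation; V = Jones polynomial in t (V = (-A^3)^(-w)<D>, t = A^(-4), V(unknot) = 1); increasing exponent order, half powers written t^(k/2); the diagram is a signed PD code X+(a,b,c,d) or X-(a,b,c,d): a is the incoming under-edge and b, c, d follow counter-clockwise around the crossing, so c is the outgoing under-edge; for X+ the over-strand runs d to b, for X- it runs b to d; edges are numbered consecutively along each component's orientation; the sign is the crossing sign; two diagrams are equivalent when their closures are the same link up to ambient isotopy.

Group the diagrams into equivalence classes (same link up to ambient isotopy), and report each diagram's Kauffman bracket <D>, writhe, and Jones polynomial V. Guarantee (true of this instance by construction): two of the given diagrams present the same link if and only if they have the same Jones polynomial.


classes: {D1, D2, D3}
V(D1) = -t^(1/2) - t^(3/2) - t^(5/2) + t^(9/2)  [7 crossings, <D> = -A^-9 + A^-1 + A^3 + A^7, w = +3]
V(D2) = -t^(1/2) - t^(3/2) - t^(5/2) + t^(9/2)  (w +5, c 7, <D> = -A^-3 + A^5 + A^9 + A^13)
D3 (bracket -A^-3 + A^5 + A^9 + A^13; 7 crossings at w = +5): V = -t^(1/2) - t^(3/2) - t^(5/2) + t^(9/2)
note: one V(t) for all 3 diagrams — one class (guaranteed)


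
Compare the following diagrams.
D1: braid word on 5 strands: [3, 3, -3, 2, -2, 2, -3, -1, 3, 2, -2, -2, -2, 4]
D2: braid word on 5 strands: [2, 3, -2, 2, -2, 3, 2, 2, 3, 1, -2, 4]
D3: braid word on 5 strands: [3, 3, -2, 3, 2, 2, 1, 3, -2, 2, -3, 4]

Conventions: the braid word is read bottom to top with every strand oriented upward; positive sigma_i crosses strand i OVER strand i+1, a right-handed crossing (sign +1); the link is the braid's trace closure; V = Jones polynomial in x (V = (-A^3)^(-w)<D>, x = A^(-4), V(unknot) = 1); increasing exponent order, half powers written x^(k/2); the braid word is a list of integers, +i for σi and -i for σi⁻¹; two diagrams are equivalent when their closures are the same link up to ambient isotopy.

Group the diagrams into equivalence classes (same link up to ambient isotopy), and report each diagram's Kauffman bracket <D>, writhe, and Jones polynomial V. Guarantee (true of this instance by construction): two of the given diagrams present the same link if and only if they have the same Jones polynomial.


equivalence classes: {D1} | {D2, D3}
D1 (bracket 1; 14 crossings at w = 0): V = 1
V(D2) = x - x^2 + 2x^3 - x^4 + x^5 - x^6  [12 crossings, <D> = -A^-6 + A^-2 - A^2 + 2A^6 - A^10 + A^14, w = +6]
D3 (bracket -A^-6 + A^-2 - A^2 + 2A^6 - A^10 + A^14; 12 crossings at w = +6): V = x - x^2 + 2x^3 - x^4 + x^5 - x^6
key observation: 2 classes among 3 diagrams; unequal V(x) rules out equality


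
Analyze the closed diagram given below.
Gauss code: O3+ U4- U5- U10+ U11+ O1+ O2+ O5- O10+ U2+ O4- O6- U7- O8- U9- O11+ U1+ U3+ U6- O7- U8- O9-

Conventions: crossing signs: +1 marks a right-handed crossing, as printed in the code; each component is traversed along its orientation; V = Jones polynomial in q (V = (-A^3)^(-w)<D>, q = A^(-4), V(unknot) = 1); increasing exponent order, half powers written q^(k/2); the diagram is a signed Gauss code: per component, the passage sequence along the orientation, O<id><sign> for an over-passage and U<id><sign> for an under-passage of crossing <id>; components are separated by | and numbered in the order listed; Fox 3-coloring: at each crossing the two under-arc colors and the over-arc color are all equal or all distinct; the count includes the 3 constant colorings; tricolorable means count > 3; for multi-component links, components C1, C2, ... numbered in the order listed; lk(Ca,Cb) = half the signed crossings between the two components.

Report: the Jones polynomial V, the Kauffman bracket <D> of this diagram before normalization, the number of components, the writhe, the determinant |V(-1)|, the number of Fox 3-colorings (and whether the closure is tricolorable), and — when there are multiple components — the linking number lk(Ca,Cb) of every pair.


V(q) = q^-5 - 2q^-4 + 2q^-3 - 2q^-2 + 2q^-1 - 1 + q
bracket: -A^-7 + A^-3 - 2A + 2A^5 - 2A^9 + 2A^13 - A^17, w = -1
1 component, writhe -1, over 11 crossings
det 11, colorings 3 of 3^11 — not tricolorable
observation: the span of V is 6, forcing >= 6 crossings in any diagram


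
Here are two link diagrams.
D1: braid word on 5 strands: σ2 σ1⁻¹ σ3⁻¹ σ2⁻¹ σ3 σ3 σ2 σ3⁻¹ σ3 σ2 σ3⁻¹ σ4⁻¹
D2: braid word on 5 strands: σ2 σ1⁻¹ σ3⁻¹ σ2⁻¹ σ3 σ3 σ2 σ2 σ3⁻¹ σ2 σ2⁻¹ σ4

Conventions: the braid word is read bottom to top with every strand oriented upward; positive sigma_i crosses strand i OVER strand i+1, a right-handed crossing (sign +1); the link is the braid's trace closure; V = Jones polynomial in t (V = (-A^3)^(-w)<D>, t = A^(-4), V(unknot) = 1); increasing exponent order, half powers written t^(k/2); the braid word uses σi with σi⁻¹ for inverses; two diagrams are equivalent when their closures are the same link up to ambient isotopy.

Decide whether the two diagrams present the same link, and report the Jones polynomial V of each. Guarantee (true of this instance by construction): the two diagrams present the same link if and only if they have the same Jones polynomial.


equivalent: yes
V(D1) = t^-1 - 1 + 2t - 2t^2 + 2t^3 - 2t^4 + t^5  (w 0, c 12, <D> = A^-20 - 2A^-16 + 2A^-12 - 2A^-8 + 2A^-4 - 1 + A^4)
V(D2) = t^-1 - 1 + 2t - 2t^2 + 2t^3 - 2t^4 + t^5  (w +2, c 12, <D> = A^-14 - 2A^-10 + 2A^-6 - 2A^-2 + 2A^2 - A^6 + A^10)
why: Markov moves rewrite D1 (12 crossings) into D2 (12)


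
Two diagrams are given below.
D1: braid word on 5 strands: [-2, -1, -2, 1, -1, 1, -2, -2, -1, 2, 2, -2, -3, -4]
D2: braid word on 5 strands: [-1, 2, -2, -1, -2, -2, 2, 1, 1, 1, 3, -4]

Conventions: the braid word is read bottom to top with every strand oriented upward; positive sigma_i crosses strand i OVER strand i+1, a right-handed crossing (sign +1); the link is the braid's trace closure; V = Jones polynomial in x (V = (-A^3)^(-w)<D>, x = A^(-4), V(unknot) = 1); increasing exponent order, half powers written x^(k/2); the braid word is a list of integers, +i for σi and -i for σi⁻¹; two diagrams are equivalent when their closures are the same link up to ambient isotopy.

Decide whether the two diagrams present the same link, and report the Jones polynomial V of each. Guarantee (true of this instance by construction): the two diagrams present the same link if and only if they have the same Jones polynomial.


equivalent: no
D1 (bracket A^-14 - A^-10 + 2A^-6 - A^-2 + A^2 - A^6; 14 crossings at w = -6): V = -x^-6 + x^-5 - x^-4 + 2x^-3 - x^-2 + x^-1
V(D2) = 1  [12 crossings, <D> = 1, w = 0]
observation: 2 classes among 2 diagrams; unequal V(x) rules out equality


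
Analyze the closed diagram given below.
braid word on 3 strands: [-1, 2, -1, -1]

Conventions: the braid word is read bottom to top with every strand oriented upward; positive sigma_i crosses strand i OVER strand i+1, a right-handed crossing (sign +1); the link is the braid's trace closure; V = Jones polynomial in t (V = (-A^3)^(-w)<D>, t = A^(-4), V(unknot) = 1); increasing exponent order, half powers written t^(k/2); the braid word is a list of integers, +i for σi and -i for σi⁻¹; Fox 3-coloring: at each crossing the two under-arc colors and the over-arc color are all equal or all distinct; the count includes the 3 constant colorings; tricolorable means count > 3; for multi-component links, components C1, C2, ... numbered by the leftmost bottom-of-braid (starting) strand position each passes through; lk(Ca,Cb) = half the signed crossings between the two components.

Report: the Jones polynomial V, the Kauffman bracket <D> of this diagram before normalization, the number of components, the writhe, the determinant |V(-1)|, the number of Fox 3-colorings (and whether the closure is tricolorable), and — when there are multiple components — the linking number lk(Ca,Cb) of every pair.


V(t) = -t^-4 + t^-3 + t^-1
bracket: A^-2 + A^6 - A^10, w = -2
1 component, writhe -2, over 4 crossings
det 3, colorings 9 of 3^4 — tricolorable
observation: V spans 3 powers of t: at least 3 crossings in any diagram


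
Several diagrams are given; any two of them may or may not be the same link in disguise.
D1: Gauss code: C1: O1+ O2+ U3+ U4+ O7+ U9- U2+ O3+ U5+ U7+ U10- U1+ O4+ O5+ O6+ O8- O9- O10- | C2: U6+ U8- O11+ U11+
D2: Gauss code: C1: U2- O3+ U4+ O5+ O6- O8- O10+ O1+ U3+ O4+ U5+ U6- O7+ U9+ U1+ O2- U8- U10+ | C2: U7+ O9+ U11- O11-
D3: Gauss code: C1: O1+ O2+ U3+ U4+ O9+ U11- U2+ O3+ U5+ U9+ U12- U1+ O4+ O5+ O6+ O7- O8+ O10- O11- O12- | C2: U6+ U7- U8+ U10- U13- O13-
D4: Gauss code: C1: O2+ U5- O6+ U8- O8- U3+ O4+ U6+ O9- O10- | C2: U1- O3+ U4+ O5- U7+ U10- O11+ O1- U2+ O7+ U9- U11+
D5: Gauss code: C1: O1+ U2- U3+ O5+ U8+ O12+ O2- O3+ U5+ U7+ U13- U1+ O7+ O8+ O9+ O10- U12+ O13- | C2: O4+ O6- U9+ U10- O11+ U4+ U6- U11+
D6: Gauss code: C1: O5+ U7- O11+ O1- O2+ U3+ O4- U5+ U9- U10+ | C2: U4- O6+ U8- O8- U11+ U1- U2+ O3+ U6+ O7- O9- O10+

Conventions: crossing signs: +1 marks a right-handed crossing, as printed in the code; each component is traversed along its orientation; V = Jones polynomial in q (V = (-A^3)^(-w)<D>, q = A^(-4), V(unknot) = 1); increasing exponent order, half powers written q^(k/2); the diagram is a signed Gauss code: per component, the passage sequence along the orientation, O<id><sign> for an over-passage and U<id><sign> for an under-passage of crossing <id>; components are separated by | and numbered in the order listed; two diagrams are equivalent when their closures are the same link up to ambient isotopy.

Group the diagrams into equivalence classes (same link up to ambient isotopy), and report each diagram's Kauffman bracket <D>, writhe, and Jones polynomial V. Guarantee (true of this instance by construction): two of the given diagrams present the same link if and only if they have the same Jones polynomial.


grouping into links: {D1, D3, D5} | {D2} | {D4, D6}
V(D1) = -q^(1/2) - q^(3/2) - q^(5/2) + q^(9/2)  (w +5, c 11, <D> = -A^-3 + A^5 + A^9 + A^13)
V(D2) = -q^(3/2) - 2q^(7/2) + q^(9/2) - q^(11/2) + q^(13/2)  (w +3, c 11, <D> = -A^-17 + A^-13 - A^-9 + 2A^-5 + A^3)
V(D3) = -q^(1/2) - q^(3/2) - q^(5/2) + q^(9/2)  [13 crossings, <D> = -A^-9 + A^-1 + A^3 + A^7, w = +3]
V(D4) = -q^(-3/2) + q^(-1/2) - 2q^(1/2) + q^(3/2) - 2q^(5/2) + q^(7/2)  (w +1, c 11, <D> = -A^-11 + 2A^-7 - A^-3 + 2A - A^5 + A^9)
V(D5) = -q^(1/2) - q^(3/2) - q^(5/2) + q^(9/2)  (w +5, c 13, <D> = -A^-3 + A^5 + A^9 + A^13)
D6 (bracket -A^-11 + 2A^-7 - A^-3 + 2A - A^5 + A^9; 11 crossings at w = +1): V = -q^(-3/2) + q^(-1/2) - 2q^(1/2) + q^(3/2) - 2q^(5/2) + q^(7/2)
why: 3 values of V(q) split the 6 diagrams


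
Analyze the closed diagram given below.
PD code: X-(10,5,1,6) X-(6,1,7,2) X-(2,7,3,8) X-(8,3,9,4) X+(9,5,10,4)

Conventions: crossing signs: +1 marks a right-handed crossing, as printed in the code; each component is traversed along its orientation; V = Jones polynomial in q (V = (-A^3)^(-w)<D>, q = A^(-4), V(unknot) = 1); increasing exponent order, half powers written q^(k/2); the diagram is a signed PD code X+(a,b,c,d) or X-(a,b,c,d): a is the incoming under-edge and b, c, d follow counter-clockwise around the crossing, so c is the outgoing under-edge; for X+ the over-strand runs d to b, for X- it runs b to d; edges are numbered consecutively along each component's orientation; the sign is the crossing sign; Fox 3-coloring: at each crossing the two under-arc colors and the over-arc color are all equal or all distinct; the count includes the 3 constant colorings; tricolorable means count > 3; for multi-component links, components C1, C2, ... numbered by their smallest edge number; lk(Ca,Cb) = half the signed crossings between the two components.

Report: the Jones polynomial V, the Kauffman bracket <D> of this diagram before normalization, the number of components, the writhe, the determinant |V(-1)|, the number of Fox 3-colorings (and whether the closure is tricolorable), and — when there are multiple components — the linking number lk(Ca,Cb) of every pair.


V = -q^-4 + q^-3 + q^-1
<D> = -A^-5 - A^3 + A^7 (w = -3)
1 component over 5 crossings, w = -3
9 Fox colorings among 3^5, |V(-1)| = 3: tricolorable
why: |V(-1)| = 3: so tricolorable, since 3 divides 3


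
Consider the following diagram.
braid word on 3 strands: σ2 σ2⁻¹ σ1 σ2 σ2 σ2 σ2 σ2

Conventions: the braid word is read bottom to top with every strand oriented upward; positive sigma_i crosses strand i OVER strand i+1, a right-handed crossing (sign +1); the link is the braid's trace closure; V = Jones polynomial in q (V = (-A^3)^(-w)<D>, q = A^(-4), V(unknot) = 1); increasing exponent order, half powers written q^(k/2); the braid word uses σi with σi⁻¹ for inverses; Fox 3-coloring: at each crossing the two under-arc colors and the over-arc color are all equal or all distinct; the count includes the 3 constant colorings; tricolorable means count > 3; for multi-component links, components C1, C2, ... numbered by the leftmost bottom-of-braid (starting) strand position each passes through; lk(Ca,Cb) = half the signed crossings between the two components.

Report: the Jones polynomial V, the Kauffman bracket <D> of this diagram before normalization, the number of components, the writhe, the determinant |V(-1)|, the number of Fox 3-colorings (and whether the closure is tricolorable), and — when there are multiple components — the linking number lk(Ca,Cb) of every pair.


V = q^2 + q^4 - q^5 + q^6 - q^7
<D> = -A^-10 + A^-6 - A^-2 + A^2 + A^10 (w = +6)
1 component over 8 crossings, w = +6
3 Fox colorings among 3^8, |V(-1)| = 5: not tricolorable
why: w = +6 shifts under R1 moves; the (-A^3)^(-6) factor cancels that in V


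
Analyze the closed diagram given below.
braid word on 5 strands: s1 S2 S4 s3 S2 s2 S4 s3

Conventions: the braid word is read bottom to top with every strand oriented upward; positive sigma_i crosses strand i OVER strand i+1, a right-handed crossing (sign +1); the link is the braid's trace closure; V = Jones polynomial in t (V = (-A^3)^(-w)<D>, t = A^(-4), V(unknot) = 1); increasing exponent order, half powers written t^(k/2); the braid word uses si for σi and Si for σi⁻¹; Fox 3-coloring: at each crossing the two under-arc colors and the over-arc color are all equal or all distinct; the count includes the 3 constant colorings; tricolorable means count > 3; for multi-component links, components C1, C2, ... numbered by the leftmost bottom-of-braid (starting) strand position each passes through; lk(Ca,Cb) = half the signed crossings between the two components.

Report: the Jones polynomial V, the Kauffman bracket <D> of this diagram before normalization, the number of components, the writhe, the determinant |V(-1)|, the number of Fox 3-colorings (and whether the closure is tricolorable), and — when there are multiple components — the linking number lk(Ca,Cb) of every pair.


Jones polynomial: V(t) = t^-2 - t^-1 + 1 - t + t^2
<D> = A^-8 - A^-4 + 1 - A^4 + A^8; writhe 0
components 1, writhe 0 (8 crossings)
3-colorings: 3 of 3^8, det 5 — not tricolorable
note: |V(-1)| = 5: so not tricolorable, since 3 does not divide 5


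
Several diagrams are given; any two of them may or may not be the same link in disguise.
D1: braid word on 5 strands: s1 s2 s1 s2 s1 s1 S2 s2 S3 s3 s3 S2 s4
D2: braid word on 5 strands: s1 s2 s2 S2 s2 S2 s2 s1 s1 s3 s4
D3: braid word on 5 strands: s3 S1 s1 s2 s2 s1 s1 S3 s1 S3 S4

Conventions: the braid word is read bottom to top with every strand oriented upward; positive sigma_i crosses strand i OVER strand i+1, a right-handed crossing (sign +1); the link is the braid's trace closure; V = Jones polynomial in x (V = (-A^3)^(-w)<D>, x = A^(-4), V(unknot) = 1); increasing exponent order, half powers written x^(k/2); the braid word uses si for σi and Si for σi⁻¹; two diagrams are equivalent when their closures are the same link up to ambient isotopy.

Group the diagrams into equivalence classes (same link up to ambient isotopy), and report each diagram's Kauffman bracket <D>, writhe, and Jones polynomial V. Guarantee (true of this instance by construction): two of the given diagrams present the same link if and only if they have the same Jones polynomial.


classes: {D1, D2, D3}
V(D1) = -x^(3/2) - 2x^(7/2) + x^(9/2) - x^(11/2) + x^(13/2)  [13 crossings, <D> = -A^-5 + A^-1 - A^3 + 2A^7 + A^15, w = +7]
V(D2) = -x^(3/2) - 2x^(7/2) + x^(9/2) - x^(11/2) + x^(13/2)  [11 crossings, <D> = -A^-5 + A^-1 - A^3 + 2A^7 + A^15, w = +7]
V(D3) = -x^(3/2) - 2x^(7/2) + x^(9/2) - x^(11/2) + x^(13/2)  [11 crossings, <D> = -A^-17 + A^-13 - A^-9 + 2A^-5 + A^3, w = +3]
note: one V(x) for all 3 diagrams — one class (guaranteed)


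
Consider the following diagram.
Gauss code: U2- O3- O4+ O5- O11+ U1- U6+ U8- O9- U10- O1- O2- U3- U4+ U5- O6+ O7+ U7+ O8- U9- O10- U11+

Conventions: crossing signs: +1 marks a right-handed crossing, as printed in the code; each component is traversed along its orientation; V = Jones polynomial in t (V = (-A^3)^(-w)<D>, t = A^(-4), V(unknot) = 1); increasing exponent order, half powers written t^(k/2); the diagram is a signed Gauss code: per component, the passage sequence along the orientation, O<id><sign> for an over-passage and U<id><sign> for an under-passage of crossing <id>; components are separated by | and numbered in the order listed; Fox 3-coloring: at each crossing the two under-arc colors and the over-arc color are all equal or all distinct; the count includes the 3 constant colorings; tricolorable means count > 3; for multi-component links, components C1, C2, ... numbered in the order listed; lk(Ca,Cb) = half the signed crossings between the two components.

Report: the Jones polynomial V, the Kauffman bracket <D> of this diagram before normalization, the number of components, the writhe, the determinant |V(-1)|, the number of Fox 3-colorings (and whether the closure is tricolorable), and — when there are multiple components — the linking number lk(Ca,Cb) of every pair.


Jones polynomial: V(t) = -t^-6 + t^-5 - t^-4 + 2t^-3 - t^-2 + t^-1
<D> = -A^-5 + A^-1 - 2A^3 + A^7 - A^11 + A^15; writhe -3
components 1, writhe -3 (11 crossings)
3-colorings: 3 of 3^11, det 7 — not tricolorable
note: w = -3 shifts under R1 moves; the (-A^3)^(3) factor cancels that in V


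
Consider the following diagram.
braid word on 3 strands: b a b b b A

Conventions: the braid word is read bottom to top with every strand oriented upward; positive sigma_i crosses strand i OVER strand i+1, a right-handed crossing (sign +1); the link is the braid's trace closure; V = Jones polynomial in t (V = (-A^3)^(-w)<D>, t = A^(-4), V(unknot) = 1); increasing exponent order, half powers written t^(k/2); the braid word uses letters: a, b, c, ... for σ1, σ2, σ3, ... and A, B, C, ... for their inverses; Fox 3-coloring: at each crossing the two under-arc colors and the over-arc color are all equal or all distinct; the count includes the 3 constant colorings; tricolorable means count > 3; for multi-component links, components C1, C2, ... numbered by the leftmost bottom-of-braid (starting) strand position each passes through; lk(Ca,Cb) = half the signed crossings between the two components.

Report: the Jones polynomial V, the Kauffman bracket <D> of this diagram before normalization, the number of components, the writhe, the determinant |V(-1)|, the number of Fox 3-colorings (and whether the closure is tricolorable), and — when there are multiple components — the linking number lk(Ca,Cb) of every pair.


V(t) = t + t^3 - t^4
bracket: -A^-4 + 1 + A^8, w = +4
1 component, writhe +4, over 6 crossings
det 3, colorings 9 of 3^6 — tricolorable
observation: w = +4 (over 6 crossings) is diagram-only; (-A^3)^(-4) removes it from V


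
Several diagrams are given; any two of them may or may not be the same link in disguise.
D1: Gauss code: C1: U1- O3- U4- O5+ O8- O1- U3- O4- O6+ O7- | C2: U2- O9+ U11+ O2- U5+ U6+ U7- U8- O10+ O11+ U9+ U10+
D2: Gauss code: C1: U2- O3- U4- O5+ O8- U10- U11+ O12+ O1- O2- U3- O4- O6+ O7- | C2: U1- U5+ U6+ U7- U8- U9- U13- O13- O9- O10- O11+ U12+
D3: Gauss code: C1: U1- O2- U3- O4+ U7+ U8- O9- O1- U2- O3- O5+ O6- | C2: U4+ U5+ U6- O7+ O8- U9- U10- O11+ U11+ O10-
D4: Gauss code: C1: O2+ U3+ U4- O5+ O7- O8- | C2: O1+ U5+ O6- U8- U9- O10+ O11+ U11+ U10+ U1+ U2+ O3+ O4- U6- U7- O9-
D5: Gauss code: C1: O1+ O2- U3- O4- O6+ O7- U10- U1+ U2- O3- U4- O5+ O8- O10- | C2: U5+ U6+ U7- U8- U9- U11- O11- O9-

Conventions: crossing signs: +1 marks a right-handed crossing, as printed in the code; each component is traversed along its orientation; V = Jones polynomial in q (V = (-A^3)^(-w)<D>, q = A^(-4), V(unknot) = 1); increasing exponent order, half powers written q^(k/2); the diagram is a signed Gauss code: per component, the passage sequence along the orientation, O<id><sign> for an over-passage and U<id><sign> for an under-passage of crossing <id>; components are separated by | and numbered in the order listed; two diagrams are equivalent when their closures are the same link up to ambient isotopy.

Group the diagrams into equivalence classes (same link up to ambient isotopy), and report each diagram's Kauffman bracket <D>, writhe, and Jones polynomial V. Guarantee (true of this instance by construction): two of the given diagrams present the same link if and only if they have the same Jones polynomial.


classes: {D1, D2, D3, D5} | {D4}
V(D1) = q^(-9/2) - q^(-5/2) - q^(-3/2) - q^(-1/2)  [11 crossings, <D> = A^-1 + A^3 + A^7 - A^15, w = -1]
V(D2) = q^(-9/2) - q^(-5/2) - q^(-3/2) - q^(-1/2)  [13 crossings, <D> = A^-13 + A^-9 + A^-5 - A^3, w = -5]
V(D3) = q^(-9/2) - q^(-5/2) - q^(-3/2) - q^(-1/2)  [11 crossings, <D> = A^-7 + A^-3 + A - A^9, w = -3]
V(D4) = -q^(-1/2) - q^(1/2)  (w +1, c 11, <D> = A + A^5)
D5 (bracket A^-13 + A^-9 + A^-5 - A^3; 11 crossings at w = -5): V = q^(-9/2) - q^(-5/2) - q^(-3/2) - q^(-1/2)
note: 2 values of V(q) split the 5 diagrams


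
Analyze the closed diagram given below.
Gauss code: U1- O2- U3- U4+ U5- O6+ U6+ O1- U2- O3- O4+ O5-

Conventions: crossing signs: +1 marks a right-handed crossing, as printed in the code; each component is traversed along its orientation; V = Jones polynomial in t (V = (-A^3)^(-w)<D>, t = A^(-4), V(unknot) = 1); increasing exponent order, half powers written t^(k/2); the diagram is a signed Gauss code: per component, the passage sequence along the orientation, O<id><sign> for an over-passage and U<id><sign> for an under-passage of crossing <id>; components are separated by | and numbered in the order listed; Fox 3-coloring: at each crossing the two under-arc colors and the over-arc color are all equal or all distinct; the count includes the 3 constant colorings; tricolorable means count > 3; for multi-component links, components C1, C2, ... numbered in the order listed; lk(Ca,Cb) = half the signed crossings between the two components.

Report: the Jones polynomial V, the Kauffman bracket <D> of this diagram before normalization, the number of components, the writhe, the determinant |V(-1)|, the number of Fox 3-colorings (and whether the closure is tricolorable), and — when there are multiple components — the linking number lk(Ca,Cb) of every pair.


Jones polynomial: V(t) = -t^-4 + t^-3 + t^-1
<D> = A^-2 + A^6 - A^10; writhe -2
components 1, writhe -2 (6 crossings)
3-colorings: 9 of 3^6, det 3 — tricolorable
note: det 3 = |V(-1)|; divisible by 3, so tricolorable


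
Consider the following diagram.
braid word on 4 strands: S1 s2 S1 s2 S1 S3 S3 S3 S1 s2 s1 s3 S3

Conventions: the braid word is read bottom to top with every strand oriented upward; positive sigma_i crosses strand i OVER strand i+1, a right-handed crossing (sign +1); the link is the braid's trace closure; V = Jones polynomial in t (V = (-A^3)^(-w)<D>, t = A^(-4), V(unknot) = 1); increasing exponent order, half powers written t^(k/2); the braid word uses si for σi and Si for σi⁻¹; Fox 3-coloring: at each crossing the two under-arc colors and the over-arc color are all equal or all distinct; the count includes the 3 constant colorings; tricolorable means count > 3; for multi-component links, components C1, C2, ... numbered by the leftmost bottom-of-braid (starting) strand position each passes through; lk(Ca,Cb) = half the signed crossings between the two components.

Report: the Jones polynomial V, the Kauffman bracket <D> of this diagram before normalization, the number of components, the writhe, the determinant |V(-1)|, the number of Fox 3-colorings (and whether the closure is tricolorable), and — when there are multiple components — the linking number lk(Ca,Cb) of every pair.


Jones polynomial: V(t) = t^-7 - 3t^-6 + 4t^-5 - 6t^-4 + 7t^-3 - 6t^-2 + 6t^-1 - 3 + 2t - t^2
<D> = A^-17 - 2A^-13 + 3A^-9 - 6A^-5 + 6A^-1 - 7A^3 + 6A^7 - 4A^11 + 3A^15 - A^19; writhe -3
components 1, writhe -3 (13 crossings)
3-colorings: 9 of 3^13, det 39 — tricolorable
note: inverse pairs cancel, leaving σ1⁻¹ σ2 σ1⁻¹ σ2 σ1⁻¹ σ3⁻¹ σ3⁻¹ σ3⁻¹ σ1⁻¹ σ2 σ1


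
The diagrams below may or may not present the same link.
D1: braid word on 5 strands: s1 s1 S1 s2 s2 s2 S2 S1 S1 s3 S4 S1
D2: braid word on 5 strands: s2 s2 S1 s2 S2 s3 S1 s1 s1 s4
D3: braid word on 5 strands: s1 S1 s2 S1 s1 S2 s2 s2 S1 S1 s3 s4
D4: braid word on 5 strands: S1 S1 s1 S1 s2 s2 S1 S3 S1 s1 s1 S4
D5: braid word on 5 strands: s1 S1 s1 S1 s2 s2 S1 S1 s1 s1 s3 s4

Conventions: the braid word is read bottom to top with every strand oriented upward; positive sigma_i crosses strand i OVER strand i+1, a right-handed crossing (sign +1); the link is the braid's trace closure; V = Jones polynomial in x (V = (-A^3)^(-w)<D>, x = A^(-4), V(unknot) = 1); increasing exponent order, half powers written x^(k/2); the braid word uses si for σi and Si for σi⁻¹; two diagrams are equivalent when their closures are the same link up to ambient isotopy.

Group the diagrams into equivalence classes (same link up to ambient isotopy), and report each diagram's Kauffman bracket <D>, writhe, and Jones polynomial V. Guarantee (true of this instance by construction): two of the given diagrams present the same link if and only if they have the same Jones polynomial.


classes: {D1, D3, D4} | {D2, D5}
V(D1) = x^-2 + 2 + x^2  [12 crossings, <D> = A^-8 + 2 + A^8, w = 0]
V(D2) = 1 + x + x^2 + x^3  (w +4, c 10, <D> = 1 + A^4 + A^8 + A^12)
D3 (bracket A^-2 + 2A^6 + A^14; 12 crossings at w = +2): V = x^-2 + 2 + x^2
V(D4) = x^-2 + 2 + x^2  [12 crossings, <D> = A^-14 + 2A^-6 + A^2, w = -2]
D5 (bracket 1 + A^4 + A^8 + A^12; 12 crossings at w = +4): V = 1 + x + x^2 + x^3
note: 2 classes among 5 diagrams; unequal V(x) rules out equality


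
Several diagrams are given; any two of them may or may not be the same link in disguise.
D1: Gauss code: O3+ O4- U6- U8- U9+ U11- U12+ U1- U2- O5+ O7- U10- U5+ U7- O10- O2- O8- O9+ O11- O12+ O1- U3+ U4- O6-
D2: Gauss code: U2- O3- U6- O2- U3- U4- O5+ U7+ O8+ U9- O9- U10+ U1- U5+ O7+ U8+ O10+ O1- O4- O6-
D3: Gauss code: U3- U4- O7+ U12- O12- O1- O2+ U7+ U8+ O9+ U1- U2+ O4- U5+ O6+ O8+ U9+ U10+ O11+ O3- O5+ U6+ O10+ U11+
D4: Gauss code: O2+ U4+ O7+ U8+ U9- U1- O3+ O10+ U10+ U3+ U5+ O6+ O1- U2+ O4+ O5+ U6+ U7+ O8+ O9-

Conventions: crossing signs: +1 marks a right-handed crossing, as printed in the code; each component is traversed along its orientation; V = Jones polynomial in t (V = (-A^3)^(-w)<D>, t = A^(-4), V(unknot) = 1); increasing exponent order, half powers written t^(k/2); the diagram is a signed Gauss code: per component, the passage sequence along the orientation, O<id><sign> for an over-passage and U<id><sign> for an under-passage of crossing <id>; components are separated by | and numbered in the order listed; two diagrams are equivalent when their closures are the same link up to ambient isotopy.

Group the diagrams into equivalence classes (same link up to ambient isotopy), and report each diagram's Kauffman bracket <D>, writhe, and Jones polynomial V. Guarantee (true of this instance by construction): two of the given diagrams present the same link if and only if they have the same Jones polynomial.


equivalence classes: {D1} | {D2} | {D3, D4}
D1 (bracket A^-12; 12 crossings at w = -4): V = 1
D2 (bracket -A^-18 + A^-14 - A^-10 + 3A^-6 - A^-2 + A^2 - A^6; 10 crossings at w = -2): V = -t^-3 + t^-2 - t^-1 + 3 - t + t^2 - t^3
V(D3) = t - t^2 + 2t^3 - t^4 + t^5 - t^6  (w +4, c 12, <D> = -A^-12 + A^-8 - A^-4 + 2 - A^4 + A^8)
V(D4) = t - t^2 + 2t^3 - t^4 + t^5 - t^6  (w +6, c 10, <D> = -A^-6 + A^-2 - A^2 + 2A^6 - A^10 + A^14)
key observation: comparing 4 Jones polynomials yields 3 groups


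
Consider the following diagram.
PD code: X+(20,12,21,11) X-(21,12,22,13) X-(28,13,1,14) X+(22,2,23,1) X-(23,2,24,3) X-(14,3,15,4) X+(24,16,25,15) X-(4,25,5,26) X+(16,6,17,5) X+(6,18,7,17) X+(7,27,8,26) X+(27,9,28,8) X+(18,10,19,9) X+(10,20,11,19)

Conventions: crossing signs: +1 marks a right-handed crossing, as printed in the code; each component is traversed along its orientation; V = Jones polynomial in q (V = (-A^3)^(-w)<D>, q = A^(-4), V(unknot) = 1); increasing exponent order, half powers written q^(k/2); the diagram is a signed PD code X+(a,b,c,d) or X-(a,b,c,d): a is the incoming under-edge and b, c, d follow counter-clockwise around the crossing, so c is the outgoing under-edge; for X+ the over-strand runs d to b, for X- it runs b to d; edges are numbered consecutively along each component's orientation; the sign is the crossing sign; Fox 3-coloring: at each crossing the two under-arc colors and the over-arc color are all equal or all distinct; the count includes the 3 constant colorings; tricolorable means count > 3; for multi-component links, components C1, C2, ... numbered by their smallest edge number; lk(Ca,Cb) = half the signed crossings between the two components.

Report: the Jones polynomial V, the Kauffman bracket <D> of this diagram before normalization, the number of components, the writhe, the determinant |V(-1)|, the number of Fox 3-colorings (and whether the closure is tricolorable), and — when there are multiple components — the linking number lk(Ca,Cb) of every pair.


Jones polynomial: V(q) = -1 + 4q - 5q^2 + 7q^3 - 7q^4 + 6q^5 - 5q^6 + 3q^7 - q^8
<D> = -A^-20 + 3A^-16 - 5A^-12 + 6A^-8 - 7A^-4 + 7 - 5A^4 + 4A^8 - A^12; writhe +4
components 1, writhe +4 (14 crossings)
3-colorings: 9 of 3^14, det 39 — tricolorable
note: w = +4 (over 14 crossings) is diagram-only; (-A^3)^(-4) removes it from V


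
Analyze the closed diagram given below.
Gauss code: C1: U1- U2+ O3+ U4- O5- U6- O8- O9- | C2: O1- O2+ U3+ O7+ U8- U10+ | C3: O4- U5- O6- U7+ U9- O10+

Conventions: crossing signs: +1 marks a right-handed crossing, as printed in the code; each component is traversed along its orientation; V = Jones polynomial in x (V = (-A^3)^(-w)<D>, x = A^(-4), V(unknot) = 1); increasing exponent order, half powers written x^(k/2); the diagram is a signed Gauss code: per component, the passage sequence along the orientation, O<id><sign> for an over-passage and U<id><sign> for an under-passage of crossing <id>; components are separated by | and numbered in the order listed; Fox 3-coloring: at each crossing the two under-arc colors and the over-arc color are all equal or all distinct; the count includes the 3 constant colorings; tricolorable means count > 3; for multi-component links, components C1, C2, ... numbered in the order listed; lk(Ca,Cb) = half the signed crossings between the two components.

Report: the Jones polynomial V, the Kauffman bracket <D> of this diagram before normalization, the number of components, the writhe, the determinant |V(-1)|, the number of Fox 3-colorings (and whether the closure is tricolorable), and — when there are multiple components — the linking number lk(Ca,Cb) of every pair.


Jones polynomial: V(x) = x^-5 - x^-4 + 2x^-3 - x^-2 + 2x^-1 + x
<D> = A^-10 + 2A^-2 - A^2 + 2A^6 - A^10 + A^14; writhe -2
components 3, writhe -2 (10 crossings)
linking number lk(C1,C2) = 0
lk(C1,C3): -2
lk(C2,C3) = +1
3-colorings: 3 of 3^10, det 8 — not tricolorable
note: w = -2 shifts under R1 moves; the (-A^3)^(2) factor cancels that in V


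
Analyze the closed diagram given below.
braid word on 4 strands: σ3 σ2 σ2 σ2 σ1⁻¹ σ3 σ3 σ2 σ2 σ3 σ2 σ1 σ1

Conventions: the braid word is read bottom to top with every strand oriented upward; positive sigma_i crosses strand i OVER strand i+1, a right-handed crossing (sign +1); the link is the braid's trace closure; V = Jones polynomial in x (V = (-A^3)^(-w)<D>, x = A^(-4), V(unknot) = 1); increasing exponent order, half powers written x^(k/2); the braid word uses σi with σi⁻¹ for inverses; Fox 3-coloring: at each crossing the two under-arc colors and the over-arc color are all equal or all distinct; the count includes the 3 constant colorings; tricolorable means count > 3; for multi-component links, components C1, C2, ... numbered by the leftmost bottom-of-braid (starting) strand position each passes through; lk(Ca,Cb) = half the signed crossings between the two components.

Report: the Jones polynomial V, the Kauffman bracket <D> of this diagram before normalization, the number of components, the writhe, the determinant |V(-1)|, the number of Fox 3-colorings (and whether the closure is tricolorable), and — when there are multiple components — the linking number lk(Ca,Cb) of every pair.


Jones polynomial: V(x) = x^4 - x^5 + 3x^6 - 4x^7 + 5x^8 - 5x^9 + 5x^10 - 4x^11 + 3x^12 - 2x^13
<D> = 2A^-19 - 3A^-15 + 4A^-11 - 5A^-7 + 5A^-3 - 5A + 4A^5 - 3A^9 + A^13 - A^17; writhe +11
components 1, writhe +11 (13 crossings)
3-colorings: 9 of 3^13, det 33 — tricolorable
note: V spans 9 powers of x: at least 9 crossings in any diagram


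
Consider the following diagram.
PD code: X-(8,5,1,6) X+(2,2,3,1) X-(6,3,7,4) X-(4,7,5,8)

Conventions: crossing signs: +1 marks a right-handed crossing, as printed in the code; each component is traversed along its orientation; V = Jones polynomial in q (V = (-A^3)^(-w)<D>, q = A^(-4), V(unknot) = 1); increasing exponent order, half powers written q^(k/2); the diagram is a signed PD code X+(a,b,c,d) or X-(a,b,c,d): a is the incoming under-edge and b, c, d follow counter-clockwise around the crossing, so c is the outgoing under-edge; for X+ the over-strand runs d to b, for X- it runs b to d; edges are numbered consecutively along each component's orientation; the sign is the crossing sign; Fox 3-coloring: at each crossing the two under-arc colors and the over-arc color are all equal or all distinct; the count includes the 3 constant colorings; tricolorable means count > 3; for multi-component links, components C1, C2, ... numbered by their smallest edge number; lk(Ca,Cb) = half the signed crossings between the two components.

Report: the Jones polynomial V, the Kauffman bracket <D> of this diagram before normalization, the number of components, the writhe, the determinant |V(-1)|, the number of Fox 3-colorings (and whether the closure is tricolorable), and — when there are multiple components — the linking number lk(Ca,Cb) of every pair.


V(q) = -q^-4 + q^-3 + q^-1
bracket: A^-2 + A^6 - A^10, w = -2
1 component, writhe -2, over 4 crossings
det 3, colorings 9 of 3^4 — tricolorable
observation: the span of V is 3, forcing >= 3 crossings in any diagram
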